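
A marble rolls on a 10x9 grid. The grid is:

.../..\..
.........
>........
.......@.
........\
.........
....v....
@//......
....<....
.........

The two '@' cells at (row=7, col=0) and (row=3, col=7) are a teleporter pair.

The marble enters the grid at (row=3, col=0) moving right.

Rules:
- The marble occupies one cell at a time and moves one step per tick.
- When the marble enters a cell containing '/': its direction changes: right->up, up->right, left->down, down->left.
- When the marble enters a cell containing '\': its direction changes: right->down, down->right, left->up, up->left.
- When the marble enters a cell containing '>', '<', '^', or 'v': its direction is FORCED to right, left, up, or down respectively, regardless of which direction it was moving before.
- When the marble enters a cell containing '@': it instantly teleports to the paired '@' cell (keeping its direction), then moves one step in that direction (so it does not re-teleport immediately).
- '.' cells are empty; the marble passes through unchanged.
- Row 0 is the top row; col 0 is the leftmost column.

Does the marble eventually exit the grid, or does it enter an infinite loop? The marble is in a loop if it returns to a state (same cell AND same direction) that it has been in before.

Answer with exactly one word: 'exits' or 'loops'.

Step 1: enter (3,0), '.' pass, move right to (3,1)
Step 2: enter (3,1), '.' pass, move right to (3,2)
Step 3: enter (3,2), '.' pass, move right to (3,3)
Step 4: enter (3,3), '.' pass, move right to (3,4)
Step 5: enter (3,4), '.' pass, move right to (3,5)
Step 6: enter (3,5), '.' pass, move right to (3,6)
Step 7: enter (3,6), '.' pass, move right to (3,7)
Step 8: enter (3,7), '@' teleport (3,7)->(7,0), also enter (7,0), move right to (7,1)
Step 9: enter (7,1), '/' deflects right->up, move up to (6,1)
Step 10: enter (6,1), '.' pass, move up to (5,1)
Step 11: enter (5,1), '.' pass, move up to (4,1)
Step 12: enter (4,1), '.' pass, move up to (3,1)
Step 13: enter (3,1), '.' pass, move up to (2,1)
Step 14: enter (2,1), '.' pass, move up to (1,1)
Step 15: enter (1,1), '.' pass, move up to (0,1)
Step 16: enter (0,1), '.' pass, move up to (-1,1)
Step 17: at (-1,1) — EXIT via top edge, pos 1

Answer: exits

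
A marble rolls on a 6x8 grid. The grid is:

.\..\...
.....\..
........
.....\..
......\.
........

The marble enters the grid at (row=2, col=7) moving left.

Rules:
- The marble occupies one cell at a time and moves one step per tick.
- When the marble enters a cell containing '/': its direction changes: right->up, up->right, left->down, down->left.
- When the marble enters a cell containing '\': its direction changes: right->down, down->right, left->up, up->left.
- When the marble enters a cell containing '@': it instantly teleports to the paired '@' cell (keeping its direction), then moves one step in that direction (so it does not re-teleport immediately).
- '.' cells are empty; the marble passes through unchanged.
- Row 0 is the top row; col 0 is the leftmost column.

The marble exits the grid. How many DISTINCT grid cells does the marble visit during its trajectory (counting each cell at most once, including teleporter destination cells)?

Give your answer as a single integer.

Answer: 8

Derivation:
Step 1: enter (2,7), '.' pass, move left to (2,6)
Step 2: enter (2,6), '.' pass, move left to (2,5)
Step 3: enter (2,5), '.' pass, move left to (2,4)
Step 4: enter (2,4), '.' pass, move left to (2,3)
Step 5: enter (2,3), '.' pass, move left to (2,2)
Step 6: enter (2,2), '.' pass, move left to (2,1)
Step 7: enter (2,1), '.' pass, move left to (2,0)
Step 8: enter (2,0), '.' pass, move left to (2,-1)
Step 9: at (2,-1) — EXIT via left edge, pos 2
Distinct cells visited: 8 (path length 8)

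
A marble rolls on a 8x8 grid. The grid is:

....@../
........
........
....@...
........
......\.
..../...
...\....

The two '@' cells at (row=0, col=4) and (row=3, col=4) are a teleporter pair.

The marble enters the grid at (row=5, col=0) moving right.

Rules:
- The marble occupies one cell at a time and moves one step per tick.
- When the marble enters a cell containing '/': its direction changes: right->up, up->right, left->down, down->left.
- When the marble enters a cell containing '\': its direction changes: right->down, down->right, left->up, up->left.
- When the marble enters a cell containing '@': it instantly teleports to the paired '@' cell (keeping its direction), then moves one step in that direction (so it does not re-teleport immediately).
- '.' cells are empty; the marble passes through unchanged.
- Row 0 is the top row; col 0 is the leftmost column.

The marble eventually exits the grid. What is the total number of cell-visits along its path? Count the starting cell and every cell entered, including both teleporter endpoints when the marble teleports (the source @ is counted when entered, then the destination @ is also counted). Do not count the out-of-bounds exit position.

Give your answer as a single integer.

Step 1: enter (5,0), '.' pass, move right to (5,1)
Step 2: enter (5,1), '.' pass, move right to (5,2)
Step 3: enter (5,2), '.' pass, move right to (5,3)
Step 4: enter (5,3), '.' pass, move right to (5,4)
Step 5: enter (5,4), '.' pass, move right to (5,5)
Step 6: enter (5,5), '.' pass, move right to (5,6)
Step 7: enter (5,6), '\' deflects right->down, move down to (6,6)
Step 8: enter (6,6), '.' pass, move down to (7,6)
Step 9: enter (7,6), '.' pass, move down to (8,6)
Step 10: at (8,6) — EXIT via bottom edge, pos 6
Path length (cell visits): 9

Answer: 9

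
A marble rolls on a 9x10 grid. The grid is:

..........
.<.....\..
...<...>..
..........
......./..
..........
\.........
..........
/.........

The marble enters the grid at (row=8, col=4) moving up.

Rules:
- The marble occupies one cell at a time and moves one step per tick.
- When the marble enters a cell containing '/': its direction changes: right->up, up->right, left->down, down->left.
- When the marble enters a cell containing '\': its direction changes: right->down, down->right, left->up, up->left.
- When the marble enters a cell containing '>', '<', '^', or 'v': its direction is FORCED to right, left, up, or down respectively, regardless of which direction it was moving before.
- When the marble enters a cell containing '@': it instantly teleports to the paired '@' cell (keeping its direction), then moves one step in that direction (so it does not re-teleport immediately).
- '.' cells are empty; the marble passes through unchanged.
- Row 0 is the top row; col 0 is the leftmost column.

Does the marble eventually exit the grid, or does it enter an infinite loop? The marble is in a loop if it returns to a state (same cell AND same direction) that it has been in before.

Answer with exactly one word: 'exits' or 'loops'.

Step 1: enter (8,4), '.' pass, move up to (7,4)
Step 2: enter (7,4), '.' pass, move up to (6,4)
Step 3: enter (6,4), '.' pass, move up to (5,4)
Step 4: enter (5,4), '.' pass, move up to (4,4)
Step 5: enter (4,4), '.' pass, move up to (3,4)
Step 6: enter (3,4), '.' pass, move up to (2,4)
Step 7: enter (2,4), '.' pass, move up to (1,4)
Step 8: enter (1,4), '.' pass, move up to (0,4)
Step 9: enter (0,4), '.' pass, move up to (-1,4)
Step 10: at (-1,4) — EXIT via top edge, pos 4

Answer: exits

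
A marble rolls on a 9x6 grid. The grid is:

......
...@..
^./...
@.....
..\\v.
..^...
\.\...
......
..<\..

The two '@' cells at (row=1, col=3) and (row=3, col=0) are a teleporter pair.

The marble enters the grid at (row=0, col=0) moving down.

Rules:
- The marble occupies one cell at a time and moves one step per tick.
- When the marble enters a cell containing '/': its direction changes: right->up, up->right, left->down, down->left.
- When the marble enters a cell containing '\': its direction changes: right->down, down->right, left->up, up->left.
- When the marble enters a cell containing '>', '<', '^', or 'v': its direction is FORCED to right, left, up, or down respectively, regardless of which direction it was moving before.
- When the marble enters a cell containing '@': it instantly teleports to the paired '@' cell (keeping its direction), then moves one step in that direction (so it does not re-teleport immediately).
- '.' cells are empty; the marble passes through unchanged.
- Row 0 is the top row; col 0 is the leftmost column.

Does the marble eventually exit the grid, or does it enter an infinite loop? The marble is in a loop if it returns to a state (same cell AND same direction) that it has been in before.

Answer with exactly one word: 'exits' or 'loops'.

Step 1: enter (0,0), '.' pass, move down to (1,0)
Step 2: enter (1,0), '.' pass, move down to (2,0)
Step 3: enter (2,0), '^' forces down->up, move up to (1,0)
Step 4: enter (1,0), '.' pass, move up to (0,0)
Step 5: enter (0,0), '.' pass, move up to (-1,0)
Step 6: at (-1,0) — EXIT via top edge, pos 0

Answer: exits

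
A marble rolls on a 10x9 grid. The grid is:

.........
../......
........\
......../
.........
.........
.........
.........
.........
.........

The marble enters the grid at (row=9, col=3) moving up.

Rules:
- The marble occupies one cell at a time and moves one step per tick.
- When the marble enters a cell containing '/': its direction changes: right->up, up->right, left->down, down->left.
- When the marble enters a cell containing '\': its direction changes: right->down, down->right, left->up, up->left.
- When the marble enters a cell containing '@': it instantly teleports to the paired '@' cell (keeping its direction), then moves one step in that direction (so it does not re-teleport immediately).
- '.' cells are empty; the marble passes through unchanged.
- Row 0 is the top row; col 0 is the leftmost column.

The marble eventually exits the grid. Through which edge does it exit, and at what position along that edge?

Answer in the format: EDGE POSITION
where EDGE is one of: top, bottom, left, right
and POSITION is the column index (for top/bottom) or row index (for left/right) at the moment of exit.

Answer: top 3

Derivation:
Step 1: enter (9,3), '.' pass, move up to (8,3)
Step 2: enter (8,3), '.' pass, move up to (7,3)
Step 3: enter (7,3), '.' pass, move up to (6,3)
Step 4: enter (6,3), '.' pass, move up to (5,3)
Step 5: enter (5,3), '.' pass, move up to (4,3)
Step 6: enter (4,3), '.' pass, move up to (3,3)
Step 7: enter (3,3), '.' pass, move up to (2,3)
Step 8: enter (2,3), '.' pass, move up to (1,3)
Step 9: enter (1,3), '.' pass, move up to (0,3)
Step 10: enter (0,3), '.' pass, move up to (-1,3)
Step 11: at (-1,3) — EXIT via top edge, pos 3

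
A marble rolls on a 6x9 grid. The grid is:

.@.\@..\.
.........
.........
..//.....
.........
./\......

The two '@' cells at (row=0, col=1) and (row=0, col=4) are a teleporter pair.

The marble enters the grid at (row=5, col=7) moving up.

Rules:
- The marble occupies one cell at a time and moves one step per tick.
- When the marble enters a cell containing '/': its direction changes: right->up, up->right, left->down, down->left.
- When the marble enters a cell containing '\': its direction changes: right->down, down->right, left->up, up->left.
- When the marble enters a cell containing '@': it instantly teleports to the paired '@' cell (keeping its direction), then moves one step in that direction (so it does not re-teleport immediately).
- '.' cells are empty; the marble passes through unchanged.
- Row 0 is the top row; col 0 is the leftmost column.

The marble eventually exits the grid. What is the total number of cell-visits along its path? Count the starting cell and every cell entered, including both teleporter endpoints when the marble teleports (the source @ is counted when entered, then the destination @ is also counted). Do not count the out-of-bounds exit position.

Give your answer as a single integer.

Step 1: enter (5,7), '.' pass, move up to (4,7)
Step 2: enter (4,7), '.' pass, move up to (3,7)
Step 3: enter (3,7), '.' pass, move up to (2,7)
Step 4: enter (2,7), '.' pass, move up to (1,7)
Step 5: enter (1,7), '.' pass, move up to (0,7)
Step 6: enter (0,7), '\' deflects up->left, move left to (0,6)
Step 7: enter (0,6), '.' pass, move left to (0,5)
Step 8: enter (0,5), '.' pass, move left to (0,4)
Step 9: enter (0,4), '@' teleport (0,4)->(0,1), also enter (0,1), move left to (0,0)
Step 10: enter (0,0), '.' pass, move left to (0,-1)
Step 11: at (0,-1) — EXIT via left edge, pos 0
Path length (cell visits): 11

Answer: 11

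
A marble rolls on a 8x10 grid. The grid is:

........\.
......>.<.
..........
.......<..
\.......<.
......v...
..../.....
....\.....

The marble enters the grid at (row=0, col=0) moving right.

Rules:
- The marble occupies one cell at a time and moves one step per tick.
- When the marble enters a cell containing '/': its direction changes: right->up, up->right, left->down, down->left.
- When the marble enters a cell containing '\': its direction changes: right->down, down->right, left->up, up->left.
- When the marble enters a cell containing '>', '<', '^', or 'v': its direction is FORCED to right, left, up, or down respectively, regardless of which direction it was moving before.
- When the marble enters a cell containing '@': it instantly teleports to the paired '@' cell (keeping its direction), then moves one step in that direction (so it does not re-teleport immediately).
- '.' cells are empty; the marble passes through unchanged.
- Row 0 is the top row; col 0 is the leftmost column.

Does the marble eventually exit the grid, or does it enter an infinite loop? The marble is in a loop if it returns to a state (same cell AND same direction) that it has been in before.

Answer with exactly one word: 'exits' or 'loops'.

Answer: loops

Derivation:
Step 1: enter (0,0), '.' pass, move right to (0,1)
Step 2: enter (0,1), '.' pass, move right to (0,2)
Step 3: enter (0,2), '.' pass, move right to (0,3)
Step 4: enter (0,3), '.' pass, move right to (0,4)
Step 5: enter (0,4), '.' pass, move right to (0,5)
Step 6: enter (0,5), '.' pass, move right to (0,6)
Step 7: enter (0,6), '.' pass, move right to (0,7)
Step 8: enter (0,7), '.' pass, move right to (0,8)
Step 9: enter (0,8), '\' deflects right->down, move down to (1,8)
Step 10: enter (1,8), '<' forces down->left, move left to (1,7)
Step 11: enter (1,7), '.' pass, move left to (1,6)
Step 12: enter (1,6), '>' forces left->right, move right to (1,7)
Step 13: enter (1,7), '.' pass, move right to (1,8)
Step 14: enter (1,8), '<' forces right->left, move left to (1,7)
Step 15: at (1,7) dir=left — LOOP DETECTED (seen before)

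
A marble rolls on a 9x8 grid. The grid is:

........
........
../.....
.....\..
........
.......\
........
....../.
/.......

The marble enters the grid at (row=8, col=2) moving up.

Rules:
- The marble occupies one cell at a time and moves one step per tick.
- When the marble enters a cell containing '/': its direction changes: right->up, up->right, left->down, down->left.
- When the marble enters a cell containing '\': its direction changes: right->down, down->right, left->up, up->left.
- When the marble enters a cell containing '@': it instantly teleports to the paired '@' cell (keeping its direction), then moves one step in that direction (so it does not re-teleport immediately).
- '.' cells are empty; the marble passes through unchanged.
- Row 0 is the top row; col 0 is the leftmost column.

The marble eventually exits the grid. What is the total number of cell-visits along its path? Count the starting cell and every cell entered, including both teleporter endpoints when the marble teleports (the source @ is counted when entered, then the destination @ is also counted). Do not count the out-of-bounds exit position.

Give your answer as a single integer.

Step 1: enter (8,2), '.' pass, move up to (7,2)
Step 2: enter (7,2), '.' pass, move up to (6,2)
Step 3: enter (6,2), '.' pass, move up to (5,2)
Step 4: enter (5,2), '.' pass, move up to (4,2)
Step 5: enter (4,2), '.' pass, move up to (3,2)
Step 6: enter (3,2), '.' pass, move up to (2,2)
Step 7: enter (2,2), '/' deflects up->right, move right to (2,3)
Step 8: enter (2,3), '.' pass, move right to (2,4)
Step 9: enter (2,4), '.' pass, move right to (2,5)
Step 10: enter (2,5), '.' pass, move right to (2,6)
Step 11: enter (2,6), '.' pass, move right to (2,7)
Step 12: enter (2,7), '.' pass, move right to (2,8)
Step 13: at (2,8) — EXIT via right edge, pos 2
Path length (cell visits): 12

Answer: 12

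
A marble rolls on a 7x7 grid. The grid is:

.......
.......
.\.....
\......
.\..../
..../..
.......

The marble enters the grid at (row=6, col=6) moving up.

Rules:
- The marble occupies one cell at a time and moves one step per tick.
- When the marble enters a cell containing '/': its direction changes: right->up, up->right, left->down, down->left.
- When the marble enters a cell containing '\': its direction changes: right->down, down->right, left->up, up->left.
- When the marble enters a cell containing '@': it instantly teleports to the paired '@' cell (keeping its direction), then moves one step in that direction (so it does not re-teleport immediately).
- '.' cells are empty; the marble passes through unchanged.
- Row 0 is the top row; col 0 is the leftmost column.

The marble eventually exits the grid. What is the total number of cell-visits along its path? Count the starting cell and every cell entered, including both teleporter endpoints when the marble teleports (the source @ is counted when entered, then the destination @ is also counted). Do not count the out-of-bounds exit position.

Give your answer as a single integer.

Answer: 3

Derivation:
Step 1: enter (6,6), '.' pass, move up to (5,6)
Step 2: enter (5,6), '.' pass, move up to (4,6)
Step 3: enter (4,6), '/' deflects up->right, move right to (4,7)
Step 4: at (4,7) — EXIT via right edge, pos 4
Path length (cell visits): 3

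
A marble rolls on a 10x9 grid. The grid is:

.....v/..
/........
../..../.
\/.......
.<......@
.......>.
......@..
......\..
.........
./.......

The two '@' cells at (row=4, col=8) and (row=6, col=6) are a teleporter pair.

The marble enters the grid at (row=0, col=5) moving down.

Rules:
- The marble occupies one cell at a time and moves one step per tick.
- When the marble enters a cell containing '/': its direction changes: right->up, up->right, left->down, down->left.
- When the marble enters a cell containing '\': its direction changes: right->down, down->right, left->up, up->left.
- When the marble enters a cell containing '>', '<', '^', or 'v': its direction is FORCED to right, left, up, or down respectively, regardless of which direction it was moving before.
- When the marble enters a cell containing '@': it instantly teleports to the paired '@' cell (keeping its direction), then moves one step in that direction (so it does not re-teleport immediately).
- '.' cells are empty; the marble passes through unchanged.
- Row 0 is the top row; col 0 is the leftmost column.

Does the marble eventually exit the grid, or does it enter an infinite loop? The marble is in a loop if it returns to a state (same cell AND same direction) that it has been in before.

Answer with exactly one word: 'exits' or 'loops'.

Answer: exits

Derivation:
Step 1: enter (0,5), 'v' forces down->down, move down to (1,5)
Step 2: enter (1,5), '.' pass, move down to (2,5)
Step 3: enter (2,5), '.' pass, move down to (3,5)
Step 4: enter (3,5), '.' pass, move down to (4,5)
Step 5: enter (4,5), '.' pass, move down to (5,5)
Step 6: enter (5,5), '.' pass, move down to (6,5)
Step 7: enter (6,5), '.' pass, move down to (7,5)
Step 8: enter (7,5), '.' pass, move down to (8,5)
Step 9: enter (8,5), '.' pass, move down to (9,5)
Step 10: enter (9,5), '.' pass, move down to (10,5)
Step 11: at (10,5) — EXIT via bottom edge, pos 5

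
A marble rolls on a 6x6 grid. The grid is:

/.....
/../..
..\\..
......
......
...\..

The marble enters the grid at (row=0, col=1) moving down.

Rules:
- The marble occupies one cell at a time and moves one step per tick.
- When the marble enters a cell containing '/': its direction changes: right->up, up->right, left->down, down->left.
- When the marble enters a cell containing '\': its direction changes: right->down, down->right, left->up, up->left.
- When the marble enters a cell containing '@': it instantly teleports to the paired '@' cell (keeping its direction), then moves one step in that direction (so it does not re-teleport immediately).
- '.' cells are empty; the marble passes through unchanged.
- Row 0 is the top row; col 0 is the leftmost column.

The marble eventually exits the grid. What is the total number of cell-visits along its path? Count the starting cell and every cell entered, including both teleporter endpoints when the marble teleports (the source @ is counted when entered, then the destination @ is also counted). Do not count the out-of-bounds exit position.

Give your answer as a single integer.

Answer: 6

Derivation:
Step 1: enter (0,1), '.' pass, move down to (1,1)
Step 2: enter (1,1), '.' pass, move down to (2,1)
Step 3: enter (2,1), '.' pass, move down to (3,1)
Step 4: enter (3,1), '.' pass, move down to (4,1)
Step 5: enter (4,1), '.' pass, move down to (5,1)
Step 6: enter (5,1), '.' pass, move down to (6,1)
Step 7: at (6,1) — EXIT via bottom edge, pos 1
Path length (cell visits): 6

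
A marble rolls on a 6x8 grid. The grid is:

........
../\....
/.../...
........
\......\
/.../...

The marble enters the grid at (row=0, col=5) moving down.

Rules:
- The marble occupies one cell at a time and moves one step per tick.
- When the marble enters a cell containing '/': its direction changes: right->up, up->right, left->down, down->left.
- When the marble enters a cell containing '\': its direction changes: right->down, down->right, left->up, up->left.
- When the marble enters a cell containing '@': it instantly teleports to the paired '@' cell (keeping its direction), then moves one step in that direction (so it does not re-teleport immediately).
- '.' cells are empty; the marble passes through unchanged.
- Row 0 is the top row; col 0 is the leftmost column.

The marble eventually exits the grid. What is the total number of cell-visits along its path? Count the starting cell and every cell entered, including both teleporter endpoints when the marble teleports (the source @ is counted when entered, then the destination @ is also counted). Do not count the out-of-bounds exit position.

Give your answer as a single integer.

Answer: 6

Derivation:
Step 1: enter (0,5), '.' pass, move down to (1,5)
Step 2: enter (1,5), '.' pass, move down to (2,5)
Step 3: enter (2,5), '.' pass, move down to (3,5)
Step 4: enter (3,5), '.' pass, move down to (4,5)
Step 5: enter (4,5), '.' pass, move down to (5,5)
Step 6: enter (5,5), '.' pass, move down to (6,5)
Step 7: at (6,5) — EXIT via bottom edge, pos 5
Path length (cell visits): 6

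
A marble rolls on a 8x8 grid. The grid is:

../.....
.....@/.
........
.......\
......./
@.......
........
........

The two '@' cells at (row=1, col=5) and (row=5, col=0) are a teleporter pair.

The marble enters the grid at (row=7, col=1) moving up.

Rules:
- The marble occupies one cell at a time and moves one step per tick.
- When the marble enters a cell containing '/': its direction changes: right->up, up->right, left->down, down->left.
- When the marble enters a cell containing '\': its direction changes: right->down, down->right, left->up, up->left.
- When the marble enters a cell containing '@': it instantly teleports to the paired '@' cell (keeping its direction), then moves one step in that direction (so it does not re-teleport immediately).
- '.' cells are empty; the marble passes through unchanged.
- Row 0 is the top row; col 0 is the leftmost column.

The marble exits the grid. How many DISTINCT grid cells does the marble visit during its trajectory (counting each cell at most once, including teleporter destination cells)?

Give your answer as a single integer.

Answer: 8

Derivation:
Step 1: enter (7,1), '.' pass, move up to (6,1)
Step 2: enter (6,1), '.' pass, move up to (5,1)
Step 3: enter (5,1), '.' pass, move up to (4,1)
Step 4: enter (4,1), '.' pass, move up to (3,1)
Step 5: enter (3,1), '.' pass, move up to (2,1)
Step 6: enter (2,1), '.' pass, move up to (1,1)
Step 7: enter (1,1), '.' pass, move up to (0,1)
Step 8: enter (0,1), '.' pass, move up to (-1,1)
Step 9: at (-1,1) — EXIT via top edge, pos 1
Distinct cells visited: 8 (path length 8)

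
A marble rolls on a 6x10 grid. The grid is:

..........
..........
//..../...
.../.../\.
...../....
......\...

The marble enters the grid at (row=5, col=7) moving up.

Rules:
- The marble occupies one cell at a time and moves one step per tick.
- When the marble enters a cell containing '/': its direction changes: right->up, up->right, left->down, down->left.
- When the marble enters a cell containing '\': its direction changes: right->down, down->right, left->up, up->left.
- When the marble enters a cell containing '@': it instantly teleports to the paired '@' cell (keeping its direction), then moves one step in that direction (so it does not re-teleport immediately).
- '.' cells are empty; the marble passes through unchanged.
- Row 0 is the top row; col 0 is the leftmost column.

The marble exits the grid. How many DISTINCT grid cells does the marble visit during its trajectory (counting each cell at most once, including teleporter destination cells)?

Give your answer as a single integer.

Answer: 6

Derivation:
Step 1: enter (5,7), '.' pass, move up to (4,7)
Step 2: enter (4,7), '.' pass, move up to (3,7)
Step 3: enter (3,7), '/' deflects up->right, move right to (3,8)
Step 4: enter (3,8), '\' deflects right->down, move down to (4,8)
Step 5: enter (4,8), '.' pass, move down to (5,8)
Step 6: enter (5,8), '.' pass, move down to (6,8)
Step 7: at (6,8) — EXIT via bottom edge, pos 8
Distinct cells visited: 6 (path length 6)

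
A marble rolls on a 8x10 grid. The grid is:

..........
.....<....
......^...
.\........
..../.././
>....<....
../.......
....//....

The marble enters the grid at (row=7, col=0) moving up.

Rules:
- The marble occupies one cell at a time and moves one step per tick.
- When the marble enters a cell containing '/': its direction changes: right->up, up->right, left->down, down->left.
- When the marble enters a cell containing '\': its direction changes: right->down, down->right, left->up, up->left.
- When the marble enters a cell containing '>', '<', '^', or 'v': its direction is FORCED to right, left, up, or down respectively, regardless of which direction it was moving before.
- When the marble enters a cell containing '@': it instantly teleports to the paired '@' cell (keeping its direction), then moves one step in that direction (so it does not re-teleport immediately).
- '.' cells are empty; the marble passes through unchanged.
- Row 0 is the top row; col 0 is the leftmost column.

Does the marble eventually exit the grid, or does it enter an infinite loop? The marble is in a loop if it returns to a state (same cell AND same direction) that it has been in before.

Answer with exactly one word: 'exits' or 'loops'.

Answer: loops

Derivation:
Step 1: enter (7,0), '.' pass, move up to (6,0)
Step 2: enter (6,0), '.' pass, move up to (5,0)
Step 3: enter (5,0), '>' forces up->right, move right to (5,1)
Step 4: enter (5,1), '.' pass, move right to (5,2)
Step 5: enter (5,2), '.' pass, move right to (5,3)
Step 6: enter (5,3), '.' pass, move right to (5,4)
Step 7: enter (5,4), '.' pass, move right to (5,5)
Step 8: enter (5,5), '<' forces right->left, move left to (5,4)
Step 9: enter (5,4), '.' pass, move left to (5,3)
Step 10: enter (5,3), '.' pass, move left to (5,2)
Step 11: enter (5,2), '.' pass, move left to (5,1)
Step 12: enter (5,1), '.' pass, move left to (5,0)
Step 13: enter (5,0), '>' forces left->right, move right to (5,1)
Step 14: at (5,1) dir=right — LOOP DETECTED (seen before)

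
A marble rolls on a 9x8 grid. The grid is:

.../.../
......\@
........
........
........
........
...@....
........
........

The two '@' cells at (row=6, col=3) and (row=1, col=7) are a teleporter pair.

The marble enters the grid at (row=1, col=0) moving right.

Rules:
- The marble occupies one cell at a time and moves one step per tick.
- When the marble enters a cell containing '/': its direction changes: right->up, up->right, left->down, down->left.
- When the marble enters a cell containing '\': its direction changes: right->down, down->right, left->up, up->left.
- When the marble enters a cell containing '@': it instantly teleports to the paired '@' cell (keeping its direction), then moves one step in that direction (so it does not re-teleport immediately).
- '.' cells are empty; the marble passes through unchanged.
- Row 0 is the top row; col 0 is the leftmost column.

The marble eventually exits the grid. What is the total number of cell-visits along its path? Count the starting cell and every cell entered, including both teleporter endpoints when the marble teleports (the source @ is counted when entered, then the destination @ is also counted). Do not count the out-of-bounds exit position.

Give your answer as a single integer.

Answer: 14

Derivation:
Step 1: enter (1,0), '.' pass, move right to (1,1)
Step 2: enter (1,1), '.' pass, move right to (1,2)
Step 3: enter (1,2), '.' pass, move right to (1,3)
Step 4: enter (1,3), '.' pass, move right to (1,4)
Step 5: enter (1,4), '.' pass, move right to (1,5)
Step 6: enter (1,5), '.' pass, move right to (1,6)
Step 7: enter (1,6), '\' deflects right->down, move down to (2,6)
Step 8: enter (2,6), '.' pass, move down to (3,6)
Step 9: enter (3,6), '.' pass, move down to (4,6)
Step 10: enter (4,6), '.' pass, move down to (5,6)
Step 11: enter (5,6), '.' pass, move down to (6,6)
Step 12: enter (6,6), '.' pass, move down to (7,6)
Step 13: enter (7,6), '.' pass, move down to (8,6)
Step 14: enter (8,6), '.' pass, move down to (9,6)
Step 15: at (9,6) — EXIT via bottom edge, pos 6
Path length (cell visits): 14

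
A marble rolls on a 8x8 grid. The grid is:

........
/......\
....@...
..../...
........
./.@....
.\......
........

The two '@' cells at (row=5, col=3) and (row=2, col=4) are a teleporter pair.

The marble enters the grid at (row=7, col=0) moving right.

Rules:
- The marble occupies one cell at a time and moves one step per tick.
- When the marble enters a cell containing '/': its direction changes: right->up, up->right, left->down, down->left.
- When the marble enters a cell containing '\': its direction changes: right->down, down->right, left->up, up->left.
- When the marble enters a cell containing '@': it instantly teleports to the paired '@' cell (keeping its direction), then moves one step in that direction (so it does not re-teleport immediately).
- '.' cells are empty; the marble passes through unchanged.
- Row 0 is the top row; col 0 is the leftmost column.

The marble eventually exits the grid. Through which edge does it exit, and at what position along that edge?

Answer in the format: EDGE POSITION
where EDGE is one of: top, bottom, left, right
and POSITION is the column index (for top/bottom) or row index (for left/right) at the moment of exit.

Step 1: enter (7,0), '.' pass, move right to (7,1)
Step 2: enter (7,1), '.' pass, move right to (7,2)
Step 3: enter (7,2), '.' pass, move right to (7,3)
Step 4: enter (7,3), '.' pass, move right to (7,4)
Step 5: enter (7,4), '.' pass, move right to (7,5)
Step 6: enter (7,5), '.' pass, move right to (7,6)
Step 7: enter (7,6), '.' pass, move right to (7,7)
Step 8: enter (7,7), '.' pass, move right to (7,8)
Step 9: at (7,8) — EXIT via right edge, pos 7

Answer: right 7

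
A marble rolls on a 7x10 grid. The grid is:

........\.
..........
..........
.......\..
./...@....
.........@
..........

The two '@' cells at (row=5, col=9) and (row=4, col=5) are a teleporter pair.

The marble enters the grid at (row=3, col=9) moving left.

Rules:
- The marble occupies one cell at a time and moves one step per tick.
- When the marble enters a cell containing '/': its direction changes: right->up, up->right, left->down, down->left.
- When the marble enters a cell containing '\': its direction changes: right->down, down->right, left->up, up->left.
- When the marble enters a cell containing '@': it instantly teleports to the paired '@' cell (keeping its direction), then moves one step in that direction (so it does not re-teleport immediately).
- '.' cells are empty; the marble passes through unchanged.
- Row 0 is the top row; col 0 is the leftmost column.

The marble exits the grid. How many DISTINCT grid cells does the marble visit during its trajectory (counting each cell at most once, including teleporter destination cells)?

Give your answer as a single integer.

Step 1: enter (3,9), '.' pass, move left to (3,8)
Step 2: enter (3,8), '.' pass, move left to (3,7)
Step 3: enter (3,7), '\' deflects left->up, move up to (2,7)
Step 4: enter (2,7), '.' pass, move up to (1,7)
Step 5: enter (1,7), '.' pass, move up to (0,7)
Step 6: enter (0,7), '.' pass, move up to (-1,7)
Step 7: at (-1,7) — EXIT via top edge, pos 7
Distinct cells visited: 6 (path length 6)

Answer: 6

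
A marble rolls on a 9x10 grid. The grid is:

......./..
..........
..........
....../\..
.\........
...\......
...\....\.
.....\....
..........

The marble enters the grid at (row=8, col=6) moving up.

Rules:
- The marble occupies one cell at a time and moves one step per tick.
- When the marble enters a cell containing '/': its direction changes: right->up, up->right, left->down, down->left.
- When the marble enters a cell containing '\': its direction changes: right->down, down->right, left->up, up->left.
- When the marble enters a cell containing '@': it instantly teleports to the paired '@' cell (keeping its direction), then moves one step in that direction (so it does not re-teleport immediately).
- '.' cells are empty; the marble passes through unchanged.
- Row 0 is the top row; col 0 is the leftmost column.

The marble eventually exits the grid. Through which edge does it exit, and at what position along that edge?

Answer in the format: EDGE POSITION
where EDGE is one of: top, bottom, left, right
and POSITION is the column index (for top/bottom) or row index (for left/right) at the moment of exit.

Answer: bottom 7

Derivation:
Step 1: enter (8,6), '.' pass, move up to (7,6)
Step 2: enter (7,6), '.' pass, move up to (6,6)
Step 3: enter (6,6), '.' pass, move up to (5,6)
Step 4: enter (5,6), '.' pass, move up to (4,6)
Step 5: enter (4,6), '.' pass, move up to (3,6)
Step 6: enter (3,6), '/' deflects up->right, move right to (3,7)
Step 7: enter (3,7), '\' deflects right->down, move down to (4,7)
Step 8: enter (4,7), '.' pass, move down to (5,7)
Step 9: enter (5,7), '.' pass, move down to (6,7)
Step 10: enter (6,7), '.' pass, move down to (7,7)
Step 11: enter (7,7), '.' pass, move down to (8,7)
Step 12: enter (8,7), '.' pass, move down to (9,7)
Step 13: at (9,7) — EXIT via bottom edge, pos 7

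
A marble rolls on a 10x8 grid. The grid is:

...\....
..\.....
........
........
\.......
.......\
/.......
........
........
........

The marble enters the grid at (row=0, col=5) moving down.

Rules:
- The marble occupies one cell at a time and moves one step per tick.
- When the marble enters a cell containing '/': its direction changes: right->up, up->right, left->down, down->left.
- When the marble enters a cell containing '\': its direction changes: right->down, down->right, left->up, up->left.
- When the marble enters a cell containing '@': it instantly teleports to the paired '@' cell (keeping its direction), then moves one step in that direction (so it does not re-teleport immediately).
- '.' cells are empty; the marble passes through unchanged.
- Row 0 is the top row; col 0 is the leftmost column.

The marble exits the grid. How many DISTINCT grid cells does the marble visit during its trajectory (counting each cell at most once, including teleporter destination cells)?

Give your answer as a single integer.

Step 1: enter (0,5), '.' pass, move down to (1,5)
Step 2: enter (1,5), '.' pass, move down to (2,5)
Step 3: enter (2,5), '.' pass, move down to (3,5)
Step 4: enter (3,5), '.' pass, move down to (4,5)
Step 5: enter (4,5), '.' pass, move down to (5,5)
Step 6: enter (5,5), '.' pass, move down to (6,5)
Step 7: enter (6,5), '.' pass, move down to (7,5)
Step 8: enter (7,5), '.' pass, move down to (8,5)
Step 9: enter (8,5), '.' pass, move down to (9,5)
Step 10: enter (9,5), '.' pass, move down to (10,5)
Step 11: at (10,5) — EXIT via bottom edge, pos 5
Distinct cells visited: 10 (path length 10)

Answer: 10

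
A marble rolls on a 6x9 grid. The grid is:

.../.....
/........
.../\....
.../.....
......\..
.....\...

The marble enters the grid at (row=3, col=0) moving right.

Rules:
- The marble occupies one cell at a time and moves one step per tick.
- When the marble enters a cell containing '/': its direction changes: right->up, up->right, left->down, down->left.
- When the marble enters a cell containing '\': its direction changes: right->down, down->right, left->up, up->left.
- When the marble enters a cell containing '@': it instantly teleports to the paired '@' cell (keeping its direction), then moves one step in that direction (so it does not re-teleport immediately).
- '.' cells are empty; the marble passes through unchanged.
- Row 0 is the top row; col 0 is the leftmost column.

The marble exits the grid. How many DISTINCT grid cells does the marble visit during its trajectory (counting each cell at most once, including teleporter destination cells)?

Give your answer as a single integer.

Step 1: enter (3,0), '.' pass, move right to (3,1)
Step 2: enter (3,1), '.' pass, move right to (3,2)
Step 3: enter (3,2), '.' pass, move right to (3,3)
Step 4: enter (3,3), '/' deflects right->up, move up to (2,3)
Step 5: enter (2,3), '/' deflects up->right, move right to (2,4)
Step 6: enter (2,4), '\' deflects right->down, move down to (3,4)
Step 7: enter (3,4), '.' pass, move down to (4,4)
Step 8: enter (4,4), '.' pass, move down to (5,4)
Step 9: enter (5,4), '.' pass, move down to (6,4)
Step 10: at (6,4) — EXIT via bottom edge, pos 4
Distinct cells visited: 9 (path length 9)

Answer: 9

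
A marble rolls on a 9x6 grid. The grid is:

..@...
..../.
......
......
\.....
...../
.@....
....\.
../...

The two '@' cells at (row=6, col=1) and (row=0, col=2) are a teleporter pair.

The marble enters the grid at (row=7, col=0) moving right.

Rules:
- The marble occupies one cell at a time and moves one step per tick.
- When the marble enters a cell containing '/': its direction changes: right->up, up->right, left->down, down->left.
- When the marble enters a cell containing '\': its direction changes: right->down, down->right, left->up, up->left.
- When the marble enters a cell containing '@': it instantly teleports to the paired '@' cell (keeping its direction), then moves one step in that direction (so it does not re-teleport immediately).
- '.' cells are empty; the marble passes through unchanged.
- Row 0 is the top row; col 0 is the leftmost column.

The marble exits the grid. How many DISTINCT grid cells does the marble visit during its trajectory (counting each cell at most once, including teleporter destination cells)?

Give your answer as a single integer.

Step 1: enter (7,0), '.' pass, move right to (7,1)
Step 2: enter (7,1), '.' pass, move right to (7,2)
Step 3: enter (7,2), '.' pass, move right to (7,3)
Step 4: enter (7,3), '.' pass, move right to (7,4)
Step 5: enter (7,4), '\' deflects right->down, move down to (8,4)
Step 6: enter (8,4), '.' pass, move down to (9,4)
Step 7: at (9,4) — EXIT via bottom edge, pos 4
Distinct cells visited: 6 (path length 6)

Answer: 6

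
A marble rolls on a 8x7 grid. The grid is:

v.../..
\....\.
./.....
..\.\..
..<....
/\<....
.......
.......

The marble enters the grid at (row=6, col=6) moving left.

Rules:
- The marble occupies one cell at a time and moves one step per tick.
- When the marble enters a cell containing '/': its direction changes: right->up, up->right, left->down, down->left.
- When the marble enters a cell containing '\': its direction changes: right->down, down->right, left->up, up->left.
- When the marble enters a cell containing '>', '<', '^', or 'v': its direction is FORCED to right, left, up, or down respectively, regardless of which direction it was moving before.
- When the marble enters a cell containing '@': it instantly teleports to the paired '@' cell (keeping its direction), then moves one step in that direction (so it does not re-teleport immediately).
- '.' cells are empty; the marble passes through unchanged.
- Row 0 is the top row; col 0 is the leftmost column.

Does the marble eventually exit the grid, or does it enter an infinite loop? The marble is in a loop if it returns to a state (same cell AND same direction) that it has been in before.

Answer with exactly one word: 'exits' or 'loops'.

Step 1: enter (6,6), '.' pass, move left to (6,5)
Step 2: enter (6,5), '.' pass, move left to (6,4)
Step 3: enter (6,4), '.' pass, move left to (6,3)
Step 4: enter (6,3), '.' pass, move left to (6,2)
Step 5: enter (6,2), '.' pass, move left to (6,1)
Step 6: enter (6,1), '.' pass, move left to (6,0)
Step 7: enter (6,0), '.' pass, move left to (6,-1)
Step 8: at (6,-1) — EXIT via left edge, pos 6

Answer: exits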